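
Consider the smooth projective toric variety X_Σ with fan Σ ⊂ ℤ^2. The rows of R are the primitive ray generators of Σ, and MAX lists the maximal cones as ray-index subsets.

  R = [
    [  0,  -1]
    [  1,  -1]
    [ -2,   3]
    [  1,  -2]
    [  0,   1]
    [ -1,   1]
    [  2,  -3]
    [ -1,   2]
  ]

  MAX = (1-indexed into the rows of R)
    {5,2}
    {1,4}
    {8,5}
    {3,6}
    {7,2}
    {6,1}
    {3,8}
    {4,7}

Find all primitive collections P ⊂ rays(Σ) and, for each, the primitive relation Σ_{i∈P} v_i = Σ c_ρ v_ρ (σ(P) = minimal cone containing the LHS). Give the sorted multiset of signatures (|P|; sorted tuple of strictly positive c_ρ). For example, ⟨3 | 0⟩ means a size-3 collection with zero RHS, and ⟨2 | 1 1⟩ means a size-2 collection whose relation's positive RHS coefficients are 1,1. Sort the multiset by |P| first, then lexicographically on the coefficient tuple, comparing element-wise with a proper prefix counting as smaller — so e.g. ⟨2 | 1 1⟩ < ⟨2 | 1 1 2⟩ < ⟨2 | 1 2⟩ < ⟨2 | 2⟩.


Δ(Σ) — 8 vertices, 20 min non-faces:

  P = {1,5}:  v_{1} + v_{5} = 0 — sig = ⟨2 | 0⟩
  P = {2,6}:  v_{2} + v_{6} = 0 — sig = ⟨2 | 0⟩
  P = {3,7}:  v_{3} + v_{7} = 0 — sig = ⟨2 | 0⟩
  P = {4,8}:  v_{4} + v_{8} = 0 — sig = ⟨2 | 0⟩
  P = {1,2}:  v_{1} + v_{2} = v_{4} — sig = ⟨2 | 1⟩
  P = {1,8}:  v_{1} + v_{8} = v_{6} — sig = ⟨2 | 1⟩
  P = {2,3}:  v_{2} + v_{3} = v_{8} — sig = ⟨2 | 1⟩
  P = {2,4}:  v_{2} + v_{4} = v_{7} — sig = ⟨2 | 1⟩
  P = {2,8}:  v_{2} + v_{8} = v_{5} — sig = ⟨2 | 1⟩
  P = {3,4}:  v_{3} + v_{4} = v_{6} — sig = ⟨2 | 1⟩
  P = {4,5}:  v_{4} + v_{5} = v_{2} — sig = ⟨2 | 1⟩
  P = {4,6}:  v_{4} + v_{6} = v_{1} — sig = ⟨2 | 1⟩
  P = {5,6}:  v_{5} + v_{6} = v_{8} — sig = ⟨2 | 1⟩
  P = {6,7}:  v_{6} + v_{7} = v_{4} — sig = ⟨2 | 1⟩
  P = {6,8}:  v_{6} + v_{8} = v_{3} — sig = ⟨2 | 1⟩
  P = {7,8}:  v_{7} + v_{8} = v_{2} — sig = ⟨2 | 1⟩
  P = {1,3}:  v_{1} + v_{3} = 2·v_{6} — sig = ⟨2 | 2⟩
  P = {1,7}:  v_{1} + v_{7} = 2·v_{4} — sig = ⟨2 | 2⟩
  P = {3,5}:  v_{3} + v_{5} = 2·v_{8} — sig = ⟨2 | 2⟩
  P = {5,7}:  v_{5} + v_{7} = 2·v_{2} — sig = ⟨2 | 2⟩

Sorted signature multiset PRS(X):
{ ⟨2 | 0⟩ ×4,  ⟨2 | 1⟩ ×12,  ⟨2 | 2⟩ ×4 }


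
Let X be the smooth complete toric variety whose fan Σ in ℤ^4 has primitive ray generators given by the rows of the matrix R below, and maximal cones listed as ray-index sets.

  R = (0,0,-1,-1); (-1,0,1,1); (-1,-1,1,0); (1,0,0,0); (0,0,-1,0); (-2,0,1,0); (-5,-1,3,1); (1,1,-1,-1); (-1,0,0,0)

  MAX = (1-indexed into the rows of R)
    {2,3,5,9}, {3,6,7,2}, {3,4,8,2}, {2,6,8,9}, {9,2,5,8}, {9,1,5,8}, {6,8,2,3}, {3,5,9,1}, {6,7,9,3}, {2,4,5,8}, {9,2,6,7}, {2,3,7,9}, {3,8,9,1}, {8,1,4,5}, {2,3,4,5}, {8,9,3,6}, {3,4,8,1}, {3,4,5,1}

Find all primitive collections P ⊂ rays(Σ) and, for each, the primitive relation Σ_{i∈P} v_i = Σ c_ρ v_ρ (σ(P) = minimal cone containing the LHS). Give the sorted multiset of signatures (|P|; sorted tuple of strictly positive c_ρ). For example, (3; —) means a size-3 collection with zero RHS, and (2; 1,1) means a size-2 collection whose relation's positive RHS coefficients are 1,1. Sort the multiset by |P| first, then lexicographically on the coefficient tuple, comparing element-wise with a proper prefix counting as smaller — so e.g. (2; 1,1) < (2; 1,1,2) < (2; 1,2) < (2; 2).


|primitive collections| = 12. Relations:

  • {4,9}:  v_{4} + v_{9} = 0 — sig = (2; —)
  • {1,2}:  v_{1} + v_{2} = v_{9} — sig = (2; 1)
  • {4,6}:  v_{4} + v_{6} = v_{2} + v_{3} + v_{8} — sig = (2; 1,1,1)
  • {4,7}:  v_{4} + v_{7} = v_{2} + v_{3} + v_{6} — sig = (2; 1,1,1)
  • {1,6}:  v_{1} + v_{6} = v_{3} + v_{8} + 2·v_{9} — sig = (2; 1,1,2)
  • {1,7}:  v_{1} + v_{7} = v_{3} + v_{6} + 2·v_{9} — sig = (2; 1,1,2)
  • {5,7}:  v_{5} + v_{7} = v_{2} + v_{3} + 3·v_{9} — sig = (2; 1,1,3)
  • {5,6}:  v_{5} + v_{6} = 2·v_{9} — sig = (2; 2)
  • {7,8}:  v_{7} + v_{8} = 2·v_{6} — sig = (2; 2)
  • {3,5,8}:  v_{3} + v_{5} + v_{8} = v_{1} — sig = (3; 1)
  • {2,3,6,9}:  v_{2} + v_{3} + v_{6} + v_{9} = v_{7} — sig = (4; 1)
  • {2,3,8,9}:  v_{2} + v_{3} + v_{8} + v_{9} = v_{6} — sig = (4; 1)

Signatures (|P|; sorted positive RHS coefficients), sorted:
    |P|=2: 9 collections, coeffs (), (1), (1,1,1), (1,1,1), (1,1,2), (1,1,2), (1,1,3), (2), (2)
    |P|=3: 1 collection, coeffs (1)
    |P|=4: 2 collections, coeffs (1), (1)


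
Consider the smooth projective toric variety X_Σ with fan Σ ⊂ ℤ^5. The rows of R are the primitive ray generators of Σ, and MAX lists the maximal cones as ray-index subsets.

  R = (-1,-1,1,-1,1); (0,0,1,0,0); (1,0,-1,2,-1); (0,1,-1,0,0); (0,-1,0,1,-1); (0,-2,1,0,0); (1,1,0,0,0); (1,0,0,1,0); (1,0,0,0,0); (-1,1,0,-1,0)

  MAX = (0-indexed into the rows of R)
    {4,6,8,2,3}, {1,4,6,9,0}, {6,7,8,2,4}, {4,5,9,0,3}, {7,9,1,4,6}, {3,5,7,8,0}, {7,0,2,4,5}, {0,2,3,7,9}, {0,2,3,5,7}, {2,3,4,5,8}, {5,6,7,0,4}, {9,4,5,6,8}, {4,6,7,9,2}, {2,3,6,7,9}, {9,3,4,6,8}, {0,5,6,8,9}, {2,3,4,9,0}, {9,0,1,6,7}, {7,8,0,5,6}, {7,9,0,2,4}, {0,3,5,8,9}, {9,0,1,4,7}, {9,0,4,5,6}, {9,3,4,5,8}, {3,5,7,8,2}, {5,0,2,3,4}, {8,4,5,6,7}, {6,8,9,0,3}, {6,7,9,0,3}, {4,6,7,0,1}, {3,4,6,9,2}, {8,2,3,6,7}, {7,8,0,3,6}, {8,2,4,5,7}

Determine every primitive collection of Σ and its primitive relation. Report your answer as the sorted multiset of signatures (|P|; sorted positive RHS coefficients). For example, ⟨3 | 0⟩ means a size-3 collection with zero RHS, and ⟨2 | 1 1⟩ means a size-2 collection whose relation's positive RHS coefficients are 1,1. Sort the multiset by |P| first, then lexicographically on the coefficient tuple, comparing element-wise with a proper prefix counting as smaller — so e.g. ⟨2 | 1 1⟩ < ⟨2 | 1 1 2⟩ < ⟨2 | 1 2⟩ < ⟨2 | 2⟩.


Minimal non-faces — 16 found among 10 rays, 34 max cones:

  • {1,3}:  v_{1} + v_{3} = v_{7} + v_{9}  ⇒ sig = ⟨2 | 1 1⟩
  • {1,2}:  v_{1} + v_{2} = v_{4} + 2·v_{7} + v_{9}  ⇒ sig = ⟨2 | 1 1 2⟩
  • {1,8}:  v_{1} + v_{8} = v_{0} + v_{4} + 2·v_{6}  ⇒ sig = ⟨2 | 1 1 2⟩
  • {1,5}:  v_{1} + v_{5} = 2·v_{0} + 2·v_{4} + 2·v_{6}  ⇒ sig = ⟨2 | 2 2 2⟩
  • {0,2,6}:  v_{0} + v_{2} + v_{6} = v_{7}  ⇒ sig = ⟨3 | 1⟩
  • {0,4,8}:  v_{0} + v_{4} + v_{8} = v_{5}  ⇒ sig = ⟨3 | 1⟩
  • {2,5,9}:  v_{2} + v_{5} + v_{9} = v_{4}  ⇒ sig = ⟨3 | 1⟩
  • {3,4,7}:  v_{3} + v_{4} + v_{7} = v_{2}  ⇒ sig = ⟨3 | 1⟩
  • {3,5,6}:  v_{3} + v_{5} + v_{6} = v_{8}  ⇒ sig = ⟨3 | 1⟩
  • {7,8,9}:  v_{7} + v_{8} + v_{9} = v_{6}  ⇒ sig = ⟨3 | 1⟩
  • {0,2,8}:  v_{0} + v_{2} + v_{8} = v_{3} + v_{5} + v_{7}  ⇒ sig = ⟨3 | 1 1 1⟩
  • {2,5,6}:  v_{2} + v_{5} + v_{6} = v_{4} + v_{7} + v_{8}  ⇒ sig = ⟨3 | 1 1 1⟩
  • {2,8,9}:  v_{2} + v_{8} + v_{9} = v_{3} + v_{4} + v_{6}  ⇒ sig = ⟨3 | 1 1 1⟩
  • {5,7,9}:  v_{5} + v_{7} + v_{9} = v_{0} + v_{4} + v_{6}  ⇒ sig = ⟨3 | 1 1 1⟩
  • {0,3,4,6}:  v_{0} + v_{3} + v_{4} + v_{6} = 0  ⇒ sig = ⟨4 | 0⟩
  • {0,4,6,7,9}:  v_{0} + v_{4} + v_{6} + v_{7} + v_{9} = v_{1}  ⇒ sig = ⟨5 | 1⟩

so the primitive-relation signature multiset is
    ⟨2 | 1 1⟩
    ⟨2 | 1 1 2⟩
    ⟨2 | 1 1 2⟩
    ⟨2 | 2 2 2⟩
    ⟨3 | 1⟩
    ⟨3 | 1⟩
    ⟨3 | 1⟩
    ⟨3 | 1⟩
    ⟨3 | 1⟩
    ⟨3 | 1⟩
    ⟨3 | 1 1 1⟩
    ⟨3 | 1 1 1⟩
    ⟨3 | 1 1 1⟩
    ⟨3 | 1 1 1⟩
    ⟨4 | 0⟩
    ⟨5 | 1⟩


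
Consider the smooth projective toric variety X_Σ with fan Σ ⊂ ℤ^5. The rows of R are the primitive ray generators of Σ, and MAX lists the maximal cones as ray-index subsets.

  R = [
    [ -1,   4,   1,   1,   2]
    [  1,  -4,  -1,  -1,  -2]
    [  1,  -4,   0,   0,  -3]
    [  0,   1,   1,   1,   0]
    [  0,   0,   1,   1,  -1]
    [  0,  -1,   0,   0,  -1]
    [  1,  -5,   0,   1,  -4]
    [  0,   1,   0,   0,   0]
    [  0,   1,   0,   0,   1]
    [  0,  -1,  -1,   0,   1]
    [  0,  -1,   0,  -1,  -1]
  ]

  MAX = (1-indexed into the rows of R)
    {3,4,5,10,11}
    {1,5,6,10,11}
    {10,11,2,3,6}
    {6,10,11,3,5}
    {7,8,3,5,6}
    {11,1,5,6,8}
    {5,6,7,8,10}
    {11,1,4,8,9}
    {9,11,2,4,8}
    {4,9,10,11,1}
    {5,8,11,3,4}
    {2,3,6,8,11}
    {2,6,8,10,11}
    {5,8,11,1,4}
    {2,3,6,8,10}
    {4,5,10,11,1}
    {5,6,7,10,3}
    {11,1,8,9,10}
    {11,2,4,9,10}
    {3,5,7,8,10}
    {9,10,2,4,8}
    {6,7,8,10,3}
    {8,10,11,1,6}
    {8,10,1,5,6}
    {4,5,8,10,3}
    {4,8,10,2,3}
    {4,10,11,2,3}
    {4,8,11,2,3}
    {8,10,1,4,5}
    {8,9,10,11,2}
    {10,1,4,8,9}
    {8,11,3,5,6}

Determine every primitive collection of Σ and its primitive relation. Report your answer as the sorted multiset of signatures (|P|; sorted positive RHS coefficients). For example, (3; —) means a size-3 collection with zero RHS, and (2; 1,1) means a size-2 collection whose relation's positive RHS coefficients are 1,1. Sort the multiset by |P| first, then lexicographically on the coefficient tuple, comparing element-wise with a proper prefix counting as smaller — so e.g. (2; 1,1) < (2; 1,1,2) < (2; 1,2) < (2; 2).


Minimal non-faces — 16 found among 11 rays, 32 max cones:

  {1,2}:  v_{1} + v_{2} = 0 — sig = (2; —)
  {6,9}:  v_{6} + v_{9} = 0 — sig = (2; —)
  {1,3}:  v_{1} + v_{3} = v_{5} — sig = (2; 1)
  {2,5}:  v_{2} + v_{5} = v_{3} — sig = (2; 1)
  {4,6}:  v_{4} + v_{6} = v_{5} — sig = (2; 1)
  {5,9}:  v_{5} + v_{9} = v_{4} — sig = (2; 1)
  {3,9}:  v_{3} + v_{9} = v_{2} + v_{4} — sig = (2; 1,1)
  {7,9}:  v_{7} + v_{9} = v_{3} + v_{5} + v_{8} + v_{10} — sig = (2; 1,1,1,1)
  {1,7}:  v_{1} + v_{7} = 2·v_{5} + v_{6} + v_{8} + v_{10} — sig = (2; 1,1,1,2)
  {2,7}:  v_{2} + v_{7} = 2·v_{3} + v_{6} + v_{8} + v_{10} — sig = (2; 1,1,1,2)
  {4,7}:  v_{4} + v_{7} = v_{3} + 2·v_{5} + v_{8} + v_{10} — sig = (2; 1,1,1,2)
  {7,11}:  v_{7} + v_{11} = v_{3} + 2·v_{6} — sig = (2; 1,2)
  {4,8,10,11}:  v_{4} + v_{8} + v_{10} + v_{11} = 0 — sig = (4; —)
  {5,8,10,11}:  v_{5} + v_{8} + v_{10} + v_{11} = v_{6} — sig = (4; 1)
  {3,8,10,11}:  v_{3} + v_{8} + v_{10} + v_{11} = v_{2} + v_{6} — sig = (4; 1,1)
  {3,5,6,8,10}:  v_{3} + v_{5} + v_{6} + v_{8} + v_{10} = v_{7} — sig = (5; 1)

so the primitive-relation signature multiset is
    |P|=2: 12 collections, coeffs (), (), (1), (1), (1), (1), (1,1), (1,1,1,1), (1,1,1,2), (1,1,1,2), (1,1,1,2), (1,2)
    |P|=4: 3 collections, coeffs (), (1), (1,1)
    |P|=5: 1 collection, coeffs (1)


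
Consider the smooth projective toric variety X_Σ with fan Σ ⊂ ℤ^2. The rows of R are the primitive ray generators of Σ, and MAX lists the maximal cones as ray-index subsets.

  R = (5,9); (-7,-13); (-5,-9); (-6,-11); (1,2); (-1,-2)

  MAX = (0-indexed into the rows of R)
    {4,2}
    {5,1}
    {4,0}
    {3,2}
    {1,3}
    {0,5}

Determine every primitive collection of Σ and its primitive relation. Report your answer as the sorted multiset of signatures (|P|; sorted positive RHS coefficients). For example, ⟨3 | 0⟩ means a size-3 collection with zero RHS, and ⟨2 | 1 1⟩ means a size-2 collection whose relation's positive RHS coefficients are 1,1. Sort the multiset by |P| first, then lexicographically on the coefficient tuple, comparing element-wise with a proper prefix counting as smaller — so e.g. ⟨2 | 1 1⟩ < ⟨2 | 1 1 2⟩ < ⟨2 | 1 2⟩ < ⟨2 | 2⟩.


Δ(Σ) — 6 vertices, 9 min non-faces:

  P = {0,2}:  v_{0} + v_{2} = 0  ⇒ sig = ⟨2 | 0⟩
  P = {4,5}:  v_{4} + v_{5} = 0  ⇒ sig = ⟨2 | 0⟩
  P = {0,3}:  v_{0} + v_{3} = v_{5}  ⇒ sig = ⟨2 | 1⟩
  P = {1,4}:  v_{1} + v_{4} = v_{3}  ⇒ sig = ⟨2 | 1⟩
  P = {2,5}:  v_{2} + v_{5} = v_{3}  ⇒ sig = ⟨2 | 1⟩
  P = {3,4}:  v_{3} + v_{4} = v_{2}  ⇒ sig = ⟨2 | 1⟩
  P = {3,5}:  v_{3} + v_{5} = v_{1}  ⇒ sig = ⟨2 | 1⟩
  P = {0,1}:  v_{0} + v_{1} = 2·v_{5}  ⇒ sig = ⟨2 | 2⟩
  P = {1,2}:  v_{1} + v_{2} = 2·v_{3}  ⇒ sig = ⟨2 | 2⟩

Hence PRS(X_Σ) =
    |P|=2: 9 collections, coeffs (), (), (1), (1), (1), (1), (1), (2), (2)


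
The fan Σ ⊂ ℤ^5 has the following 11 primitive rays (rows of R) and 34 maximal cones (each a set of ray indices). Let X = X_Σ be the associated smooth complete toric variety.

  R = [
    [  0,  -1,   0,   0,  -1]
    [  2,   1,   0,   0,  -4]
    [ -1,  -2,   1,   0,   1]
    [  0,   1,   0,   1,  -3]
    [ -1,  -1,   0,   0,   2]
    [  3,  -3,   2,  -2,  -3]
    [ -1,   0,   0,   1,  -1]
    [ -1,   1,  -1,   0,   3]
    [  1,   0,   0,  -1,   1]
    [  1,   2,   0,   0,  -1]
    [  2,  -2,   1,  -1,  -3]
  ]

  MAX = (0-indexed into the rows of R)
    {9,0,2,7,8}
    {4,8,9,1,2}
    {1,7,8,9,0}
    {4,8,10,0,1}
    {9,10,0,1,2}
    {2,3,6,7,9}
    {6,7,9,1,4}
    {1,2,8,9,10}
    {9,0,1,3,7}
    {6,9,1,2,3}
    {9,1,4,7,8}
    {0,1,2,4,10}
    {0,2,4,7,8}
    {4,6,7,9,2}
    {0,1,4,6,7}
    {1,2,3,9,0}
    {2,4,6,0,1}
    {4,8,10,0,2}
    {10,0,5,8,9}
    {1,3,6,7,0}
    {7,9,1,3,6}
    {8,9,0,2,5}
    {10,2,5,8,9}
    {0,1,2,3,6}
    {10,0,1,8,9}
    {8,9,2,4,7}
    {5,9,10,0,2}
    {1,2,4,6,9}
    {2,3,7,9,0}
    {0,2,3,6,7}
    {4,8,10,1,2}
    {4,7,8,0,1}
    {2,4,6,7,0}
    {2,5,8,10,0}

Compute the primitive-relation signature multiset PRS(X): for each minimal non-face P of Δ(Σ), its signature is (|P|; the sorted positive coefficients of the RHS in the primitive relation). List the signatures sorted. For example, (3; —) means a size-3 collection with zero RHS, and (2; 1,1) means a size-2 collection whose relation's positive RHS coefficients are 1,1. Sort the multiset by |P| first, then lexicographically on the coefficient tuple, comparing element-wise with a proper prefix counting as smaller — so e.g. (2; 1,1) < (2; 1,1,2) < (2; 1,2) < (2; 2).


Primitive collections (17):

  • {6,8}:  v_{6} + v_{8} = 0 ; sig = (2; —)
  • {3,4}:  v_{3} + v_{4} = v_{6} ; sig = (2; 1)
  • {3,8}:  v_{3} + v_{8} = v_{0} + v_{9} ; sig = (2; 1,1)
  • {7,10}:  v_{7} + v_{10} = v_{0} + v_{8} ; sig = (2; 1,1)
  • {4,5}:  v_{4} + v_{5} = v_{2} + v_{8} + v_{10} ; sig = (2; 1,1,1)
  • {6,10}:  v_{6} + v_{10} = v_{0} + v_{1} + v_{2} ; sig = (2; 1,1,1)
  • {5,6}:  v_{5} + v_{6} = v_{0} + v_{2} + v_{9} + v_{10} ; sig = (2; 1,1,1,1)
  • {3,10}:  v_{3} + v_{10} = 2·v_{0} + v_{1} + v_{2} + v_{9} ; sig = (2; 1,1,1,2)
  • {3,5}:  v_{3} + v_{5} = 2·v_{0} + v_{2} + 2·v_{9} + v_{10} ; sig = (2; 1,1,2,2)
  • {5,7}:  v_{5} + v_{7} = 2·v_{0} + v_{2} + 2·v_{8} + v_{9} ; sig = (2; 1,1,2,2)
  • {1,5}:  v_{1} + v_{5} = v_{9} + 2·v_{10} ; sig = (2; 1,2)
  • {0,4,9}:  v_{0} + v_{4} + v_{9} = 0 ; sig = (3; —)
  • {1,2,7}:  v_{1} + v_{2} + v_{7} = 0 ; sig = (3; —)
  • {0,6,9}:  v_{0} + v_{6} + v_{9} = v_{3} ; sig = (3; 1)
  • {4,9,10}:  v_{4} + v_{9} + v_{10} = v_{1} + v_{2} + v_{8} ; sig = (3; 1,1,1)
  • {0,1,2,8}:  v_{0} + v_{1} + v_{2} + v_{8} = v_{10} ; sig = (4; 1)
  • {0,2,8,9,10}:  v_{0} + v_{2} + v_{8} + v_{9} + v_{10} = v_{5} ; sig = (5; 1)

Signatures (|P|; sorted positive RHS coefficients), sorted:
{ (2; —),  (2; 1),  (2; 1,1) ×2,  (2; 1,1,1) ×2,  (2; 1,1,1,1),  (2; 1,1,1,2),  (2; 1,1,2,2) ×2,  (2; 1,2),  (3; —) ×2,  (3; 1),  (3; 1,1,1),  (4; 1),  (5; 1) }


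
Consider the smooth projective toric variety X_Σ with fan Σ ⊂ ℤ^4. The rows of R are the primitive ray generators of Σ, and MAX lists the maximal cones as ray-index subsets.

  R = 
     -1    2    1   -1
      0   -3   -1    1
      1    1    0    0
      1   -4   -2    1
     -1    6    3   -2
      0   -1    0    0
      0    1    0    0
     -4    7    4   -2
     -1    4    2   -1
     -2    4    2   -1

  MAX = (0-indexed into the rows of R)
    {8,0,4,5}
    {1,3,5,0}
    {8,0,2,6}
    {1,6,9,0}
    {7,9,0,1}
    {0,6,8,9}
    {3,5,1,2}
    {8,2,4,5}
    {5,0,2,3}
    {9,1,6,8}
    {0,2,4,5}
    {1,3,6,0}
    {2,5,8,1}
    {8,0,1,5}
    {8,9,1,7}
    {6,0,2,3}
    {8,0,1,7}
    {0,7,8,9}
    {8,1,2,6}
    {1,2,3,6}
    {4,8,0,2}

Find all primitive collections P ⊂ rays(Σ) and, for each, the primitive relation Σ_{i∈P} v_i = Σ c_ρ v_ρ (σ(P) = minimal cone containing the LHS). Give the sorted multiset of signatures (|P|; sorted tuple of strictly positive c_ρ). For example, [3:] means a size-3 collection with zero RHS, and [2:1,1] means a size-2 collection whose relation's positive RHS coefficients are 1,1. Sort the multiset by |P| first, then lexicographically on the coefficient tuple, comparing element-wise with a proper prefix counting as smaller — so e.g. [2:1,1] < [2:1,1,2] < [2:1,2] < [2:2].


Δ(Σ) — 10 vertices, 18 min non-faces:

  P = {3,8}:  v_{3} + v_{8} = 0 ; sig = [2:]
  P = {5,6}:  v_{5} + v_{6} = 0 ; sig = [2:]
  P = {1,4}:  v_{1} + v_{4} = v_{5} + v_{8} ; sig = [2:1,1]
  P = {2,7}:  v_{2} + v_{7} = v_{8} + v_{9} ; sig = [2:1,1]
  P = {2,9}:  v_{2} + v_{9} = v_{6} + v_{8} ; sig = [2:1,1]
  P = {3,4}:  v_{3} + v_{4} = v_{0} + v_{2} + v_{5} ; sig = [2:1,1,1]
  P = {3,7}:  v_{3} + v_{7} = v_{0} + v_{1} + v_{9} ; sig = [2:1,1,1]
  P = {3,9}:  v_{3} + v_{9} = v_{0} + v_{1} + v_{6} ; sig = [2:1,1,1]
  P = {4,6}:  v_{4} + v_{6} = v_{0} + v_{2} + v_{8} ; sig = [2:1,1,1]
  P = {5,9}:  v_{5} + v_{9} = v_{0} + v_{1} + v_{8} ; sig = [2:1,1,1]
  P = {4,9}:  v_{4} + v_{9} = v_{0} + 2·v_{8} ; sig = [2:1,2]
  P = {4,7}:  v_{4} + v_{7} = 2·v_{0} + v_{1} + 3·v_{8} ; sig = [2:1,2,3]
  P = {6,7}:  v_{6} + v_{7} = 2·v_{9} ; sig = [2:2]
  P = {5,7}:  v_{5} + v_{7} = 2·v_{0} + 2·v_{1} + 2·v_{8} ; sig = [2:2,2,2]
  P = {0,1,2}:  v_{0} + v_{1} + v_{2} = 0 ; sig = [3:]
  P = {0,1,6,8}:  v_{0} + v_{1} + v_{6} + v_{8} = v_{9} ; sig = [4:1]
  P = {0,1,8,9}:  v_{0} + v_{1} + v_{8} + v_{9} = v_{7} ; sig = [4:1]
  P = {0,2,5,8}:  v_{0} + v_{2} + v_{5} + v_{8} = v_{4} ; sig = [4:1]

Hence PRS(X_Σ) =
    [2:]
    [2:]
    [2:1,1]
    [2:1,1]
    [2:1,1]
    [2:1,1,1]
    [2:1,1,1]
    [2:1,1,1]
    [2:1,1,1]
    [2:1,1,1]
    [2:1,2]
    [2:1,2,3]
    [2:2]
    [2:2,2,2]
    [3:]
    [4:1]
    [4:1]
    [4:1]


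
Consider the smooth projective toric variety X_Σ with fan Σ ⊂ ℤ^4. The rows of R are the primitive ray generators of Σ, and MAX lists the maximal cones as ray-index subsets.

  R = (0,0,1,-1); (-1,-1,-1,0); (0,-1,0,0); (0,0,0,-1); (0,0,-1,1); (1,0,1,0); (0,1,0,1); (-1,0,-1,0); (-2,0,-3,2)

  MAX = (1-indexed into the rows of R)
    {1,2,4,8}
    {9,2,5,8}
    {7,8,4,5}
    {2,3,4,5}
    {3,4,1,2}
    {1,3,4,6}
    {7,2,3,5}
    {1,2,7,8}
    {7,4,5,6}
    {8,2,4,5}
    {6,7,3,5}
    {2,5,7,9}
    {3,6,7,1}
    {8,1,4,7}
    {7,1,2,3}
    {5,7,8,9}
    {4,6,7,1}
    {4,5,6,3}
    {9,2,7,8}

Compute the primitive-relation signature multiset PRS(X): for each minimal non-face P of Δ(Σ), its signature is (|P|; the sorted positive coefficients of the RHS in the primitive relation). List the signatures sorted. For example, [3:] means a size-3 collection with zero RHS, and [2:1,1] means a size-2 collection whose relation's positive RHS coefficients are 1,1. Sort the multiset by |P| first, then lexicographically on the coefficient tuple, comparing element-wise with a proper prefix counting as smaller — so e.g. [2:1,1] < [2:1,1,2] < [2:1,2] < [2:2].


|primitive collections| = 11. Relations:

  P = {1,5}:  v_{1} + v_{5} = 0 — sig = [2:]
  P = {6,8}:  v_{6} + v_{8} = 0 — sig = [2:]
  P = {2,6}:  v_{2} + v_{6} = v_{3} — sig = [2:1]
  P = {3,8}:  v_{3} + v_{8} = v_{2} — sig = [2:1]
  P = {1,9}:  v_{1} + v_{9} = v_{2} + v_{7} + v_{8} — sig = [2:1,1,1]
  P = {6,9}:  v_{6} + v_{9} = v_{2} + v_{5} + v_{7} — sig = [2:1,1,1]
  P = {3,9}:  v_{3} + v_{9} = 2·v_{2} + v_{5} + v_{7} — sig = [2:1,1,2]
  P = {4,9}:  v_{4} + v_{9} = v_{5} + 2·v_{8} — sig = [2:1,2]
  P = {3,4,7}:  v_{3} + v_{4} + v_{7} = 0 — sig = [3:]
  P = {2,4,7}:  v_{2} + v_{4} + v_{7} = v_{8} — sig = [3:1]
  P = {2,5,7,8}:  v_{2} + v_{5} + v_{7} + v_{8} = v_{9} — sig = [4:1]

Sorted signature multiset PRS(X):
    [2:]
    [2:]
    [2:1]
    [2:1]
    [2:1,1,1]
    [2:1,1,1]
    [2:1,1,2]
    [2:1,2]
    [3:]
    [3:1]
    [4:1]


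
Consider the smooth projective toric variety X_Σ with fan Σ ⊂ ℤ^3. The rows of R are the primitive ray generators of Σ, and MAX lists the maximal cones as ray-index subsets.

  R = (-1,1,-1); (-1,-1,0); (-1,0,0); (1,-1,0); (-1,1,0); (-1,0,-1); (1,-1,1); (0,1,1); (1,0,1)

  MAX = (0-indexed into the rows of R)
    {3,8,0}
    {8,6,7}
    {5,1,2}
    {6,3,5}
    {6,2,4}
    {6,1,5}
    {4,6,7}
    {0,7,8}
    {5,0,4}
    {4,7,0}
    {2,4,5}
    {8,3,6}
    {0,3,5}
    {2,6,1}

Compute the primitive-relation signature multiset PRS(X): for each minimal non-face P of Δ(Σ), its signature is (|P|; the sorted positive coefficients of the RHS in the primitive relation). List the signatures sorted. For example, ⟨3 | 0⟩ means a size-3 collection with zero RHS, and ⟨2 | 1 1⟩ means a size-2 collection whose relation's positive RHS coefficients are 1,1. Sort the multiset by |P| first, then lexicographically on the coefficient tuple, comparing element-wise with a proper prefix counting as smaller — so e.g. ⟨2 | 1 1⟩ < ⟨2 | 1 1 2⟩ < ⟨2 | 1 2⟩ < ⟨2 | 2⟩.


The 17 primitive collections of Σ (r=9, n=3):

  P = {0,6}:  v_{0} + v_{6} = 0  →  sig = ⟨2 | 0⟩
  P = {3,4}:  v_{3} + v_{4} = 0  →  sig = ⟨2 | 0⟩
  P = {5,8}:  v_{5} + v_{8} = 0  →  sig = ⟨2 | 0⟩
  P = {3,7}:  v_{3} + v_{7} = v_{8}  →  sig = ⟨2 | 1⟩
  P = {4,8}:  v_{4} + v_{8} = v_{7}  →  sig = ⟨2 | 1⟩
  P = {5,7}:  v_{5} + v_{7} = v_{4}  →  sig = ⟨2 | 1⟩
  P = {0,1}:  v_{0} + v_{1} = v_{2} + v_{5}  →  sig = ⟨2 | 1 1⟩
  P = {0,2}:  v_{0} + v_{2} = v_{4} + v_{5}  →  sig = ⟨2 | 1 1⟩
  P = {1,8}:  v_{1} + v_{8} = v_{2} + v_{6}  →  sig = ⟨2 | 1 1⟩
  P = {2,3}:  v_{2} + v_{3} = v_{5} + v_{6}  →  sig = ⟨2 | 1 1⟩
  P = {2,8}:  v_{2} + v_{8} = v_{4} + v_{6}  →  sig = ⟨2 | 1 1⟩
  P = {1,7}:  v_{1} + v_{7} = v_{2} + v_{4} + v_{6}  →  sig = ⟨2 | 1 1 1⟩
  P = {2,7}:  v_{2} + v_{7} = 2·v_{4} + v_{6}  →  sig = ⟨2 | 1 2⟩
  P = {1,4}:  v_{1} + v_{4} = 2·v_{2}  →  sig = ⟨2 | 2⟩
  P = {1,3}:  v_{1} + v_{3} = 2·v_{5} + 2·v_{6}  →  sig = ⟨2 | 2 2⟩
  P = {2,5,6}:  v_{2} + v_{5} + v_{6} = v_{1}  →  sig = ⟨3 | 1⟩
  P = {4,5,6}:  v_{4} + v_{5} + v_{6} = v_{2}  →  sig = ⟨3 | 1⟩

Signatures (|P|; sorted positive RHS coefficients), sorted:
    |P|=2: 15 collections, coeffs (), (), (), (1), (1), (1), (1,1), (1,1), (1,1), (1,1), (1,1), (1,1,1), (1,2), (2), (2,2)
    |P|=3: 2 collections, coeffs (1), (1)


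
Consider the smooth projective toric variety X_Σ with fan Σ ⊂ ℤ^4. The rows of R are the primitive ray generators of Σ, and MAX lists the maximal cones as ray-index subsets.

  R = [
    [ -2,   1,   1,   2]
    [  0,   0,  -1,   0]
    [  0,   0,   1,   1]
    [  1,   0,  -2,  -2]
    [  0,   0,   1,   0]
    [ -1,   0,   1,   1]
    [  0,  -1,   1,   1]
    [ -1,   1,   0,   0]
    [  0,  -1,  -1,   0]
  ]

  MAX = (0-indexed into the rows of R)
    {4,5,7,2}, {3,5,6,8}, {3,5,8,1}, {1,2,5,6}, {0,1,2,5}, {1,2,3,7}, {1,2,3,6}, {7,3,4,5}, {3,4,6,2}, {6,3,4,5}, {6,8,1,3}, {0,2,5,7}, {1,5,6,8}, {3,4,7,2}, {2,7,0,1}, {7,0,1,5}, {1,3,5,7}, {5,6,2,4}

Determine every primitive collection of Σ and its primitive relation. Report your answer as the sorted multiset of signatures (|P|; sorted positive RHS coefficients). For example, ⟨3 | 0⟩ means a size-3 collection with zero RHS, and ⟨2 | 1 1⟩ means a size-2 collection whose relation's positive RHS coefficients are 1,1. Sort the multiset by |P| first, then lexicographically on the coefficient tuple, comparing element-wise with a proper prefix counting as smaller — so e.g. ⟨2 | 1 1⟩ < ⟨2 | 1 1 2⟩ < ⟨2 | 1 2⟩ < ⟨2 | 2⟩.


Minimal non-faces — 12 found among 9 rays, 18 max cones:

  {1,4}:  v_{1} + v_{4} = 0  so sig = ⟨2 | 0⟩
  {6,7}:  v_{6} + v_{7} = v_{5}  so sig = ⟨2 | 1⟩
  {0,3}:  v_{0} + v_{3} = v_{1} + v_{7}  so sig = ⟨2 | 1 1⟩
  {2,8}:  v_{2} + v_{8} = v_{1} + v_{6}  so sig = ⟨2 | 1 1⟩
  {0,4}:  v_{0} + v_{4} = v_{2} + v_{5} + v_{7}  so sig = ⟨2 | 1 1 1⟩
  {4,8}:  v_{4} + v_{8} = v_{3} + v_{5} + v_{6}  so sig = ⟨2 | 1 1 1⟩
  {0,6}:  v_{0} + v_{6} = v_{1} + v_{2} + 2·v_{5}  so sig = ⟨2 | 1 1 2⟩
  {7,8}:  v_{7} + v_{8} = v_{1} + v_{3} + 2·v_{5}  so sig = ⟨2 | 1 1 2⟩
  {0,8}:  v_{0} + v_{8} = 2·v_{1} + 2·v_{5}  so sig = ⟨2 | 2 2⟩
  {2,3,5}:  v_{2} + v_{3} + v_{5} = 0  so sig = ⟨3 | 0⟩
  {1,2,5,7}:  v_{1} + v_{2} + v_{5} + v_{7} = v_{0}  so sig = ⟨4 | 1⟩
  {1,3,5,6}:  v_{1} + v_{3} + v_{5} + v_{6} = v_{8}  so sig = ⟨4 | 1⟩

Signatures (|P|; sorted positive RHS coefficients), sorted:
{ ⟨2 | 0⟩,  ⟨2 | 1⟩,  ⟨2 | 1 1⟩ ×2,  ⟨2 | 1 1 1⟩ ×2,  ⟨2 | 1 1 2⟩ ×2,  ⟨2 | 2 2⟩,  ⟨3 | 0⟩,  ⟨4 | 1⟩ ×2 }


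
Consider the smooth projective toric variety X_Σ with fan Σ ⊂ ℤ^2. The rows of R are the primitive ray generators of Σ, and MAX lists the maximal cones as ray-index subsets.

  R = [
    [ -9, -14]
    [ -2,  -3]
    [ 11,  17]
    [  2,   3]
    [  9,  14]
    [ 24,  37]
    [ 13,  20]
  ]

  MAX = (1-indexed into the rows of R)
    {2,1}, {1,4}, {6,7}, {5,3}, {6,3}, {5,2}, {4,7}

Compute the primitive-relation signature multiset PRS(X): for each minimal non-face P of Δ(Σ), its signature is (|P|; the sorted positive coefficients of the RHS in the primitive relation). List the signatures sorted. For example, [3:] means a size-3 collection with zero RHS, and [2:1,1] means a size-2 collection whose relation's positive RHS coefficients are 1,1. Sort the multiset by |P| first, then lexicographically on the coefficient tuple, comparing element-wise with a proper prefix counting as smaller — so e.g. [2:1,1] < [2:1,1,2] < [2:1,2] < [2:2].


Primitive collections (14):

  P = {1,5}:  v_{1} + v_{5} = 0 ; sig = [2:]
  P = {2,4}:  v_{2} + v_{4} = 0 ; sig = [2:]
  P = {1,3}:  v_{1} + v_{3} = v_{4} ; sig = [2:1]
  P = {2,3}:  v_{2} + v_{3} = v_{5} ; sig = [2:1]
  P = {2,7}:  v_{2} + v_{7} = v_{3} ; sig = [2:1]
  P = {3,4}:  v_{3} + v_{4} = v_{7} ; sig = [2:1]
  P = {3,7}:  v_{3} + v_{7} = v_{6} ; sig = [2:1]
  P = {4,5}:  v_{4} + v_{5} = v_{3} ; sig = [2:1]
  P = {1,6}:  v_{1} + v_{6} = v_{4} + v_{7} ; sig = [2:1,1]
  P = {1,7}:  v_{1} + v_{7} = 2·v_{4} ; sig = [2:2]
  P = {2,6}:  v_{2} + v_{6} = 2·v_{3} ; sig = [2:2]
  P = {4,6}:  v_{4} + v_{6} = 2·v_{7} ; sig = [2:2]
  P = {5,7}:  v_{5} + v_{7} = 2·v_{3} ; sig = [2:2]
  P = {5,6}:  v_{5} + v_{6} = 3·v_{3} ; sig = [2:3]

Hence PRS(X_Σ) =
[[2:], [2:], [2:1], [2:1], [2:1], [2:1], [2:1], [2:1], [2:1,1], [2:2], [2:2], [2:2], [2:2], [2:3]]


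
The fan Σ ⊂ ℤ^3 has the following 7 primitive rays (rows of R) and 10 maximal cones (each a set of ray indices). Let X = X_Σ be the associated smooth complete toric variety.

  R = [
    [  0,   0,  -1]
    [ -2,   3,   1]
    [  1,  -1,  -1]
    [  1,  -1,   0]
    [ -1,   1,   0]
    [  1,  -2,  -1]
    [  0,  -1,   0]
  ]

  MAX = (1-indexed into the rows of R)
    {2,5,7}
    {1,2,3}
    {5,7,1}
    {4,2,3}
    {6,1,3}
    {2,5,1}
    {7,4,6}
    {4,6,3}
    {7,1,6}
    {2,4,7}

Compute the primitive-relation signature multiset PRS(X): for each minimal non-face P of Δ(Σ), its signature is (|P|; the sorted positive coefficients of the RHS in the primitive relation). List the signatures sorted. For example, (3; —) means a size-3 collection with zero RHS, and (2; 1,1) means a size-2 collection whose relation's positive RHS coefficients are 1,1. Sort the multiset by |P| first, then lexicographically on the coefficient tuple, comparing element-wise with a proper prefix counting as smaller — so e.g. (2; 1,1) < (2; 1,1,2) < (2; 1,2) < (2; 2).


Minimal non-faces — 7 found among 7 rays, 10 max cones:

  {4,5}:  v_{4} + v_{5} = 0  →  sig = (2; —)
  {1,4}:  v_{1} + v_{4} = v_{3}  →  sig = (2; 1)
  {2,6}:  v_{2} + v_{6} = v_{5}  →  sig = (2; 1)
  {3,5}:  v_{3} + v_{5} = v_{1}  →  sig = (2; 1)
  {3,7}:  v_{3} + v_{7} = v_{6}  →  sig = (2; 1)
  {5,6}:  v_{5} + v_{6} = v_{1} + v_{7}  →  sig = (2; 1,1)
  {1,2,7}:  v_{1} + v_{2} + v_{7} = 2·v_{5}  →  sig = (3; 2)

Hence PRS(X_Σ) =
[(2; —), (2; 1), (2; 1), (2; 1), (2; 1), (2; 1,1), (3; 2)]


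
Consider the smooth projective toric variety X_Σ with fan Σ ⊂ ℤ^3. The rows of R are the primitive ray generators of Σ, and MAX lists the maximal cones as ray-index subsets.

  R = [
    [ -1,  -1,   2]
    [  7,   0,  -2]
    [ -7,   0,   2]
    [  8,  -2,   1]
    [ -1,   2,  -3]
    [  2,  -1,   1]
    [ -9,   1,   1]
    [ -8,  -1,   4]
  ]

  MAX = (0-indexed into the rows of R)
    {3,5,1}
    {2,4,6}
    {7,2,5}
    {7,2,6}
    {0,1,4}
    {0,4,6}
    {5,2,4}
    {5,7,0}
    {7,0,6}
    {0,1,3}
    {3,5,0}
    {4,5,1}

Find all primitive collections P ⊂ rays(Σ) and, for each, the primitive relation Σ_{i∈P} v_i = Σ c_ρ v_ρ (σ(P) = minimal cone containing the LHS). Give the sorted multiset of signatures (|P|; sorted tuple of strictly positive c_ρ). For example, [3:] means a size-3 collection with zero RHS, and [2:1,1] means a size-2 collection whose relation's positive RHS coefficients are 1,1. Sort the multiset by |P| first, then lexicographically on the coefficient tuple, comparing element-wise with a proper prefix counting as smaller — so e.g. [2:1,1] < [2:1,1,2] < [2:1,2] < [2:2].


Δ(Σ) — 8 vertices, 12 min non-faces:

  {1,2}:  v_{1} + v_{2} = 0 ; sig = [2:]
  {0,2}:  v_{0} + v_{2} = v_{7} ; sig = [2:1]
  {1,7}:  v_{1} + v_{7} = v_{0} ; sig = [2:1]
  {3,4}:  v_{3} + v_{4} = v_{1} ; sig = [2:1]
  {3,6}:  v_{3} + v_{6} = v_{0} ; sig = [2:1]
  {4,7}:  v_{4} + v_{7} = v_{6} ; sig = [2:1]
  {5,6}:  v_{5} + v_{6} = v_{2} ; sig = [2:1]
  {1,6}:  v_{1} + v_{6} = v_{0} + v_{4} ; sig = [2:1,1]
  {2,3}:  v_{2} + v_{3} = v_{0} + v_{5} ; sig = [2:1,1]
  {3,7}:  v_{3} + v_{7} = 2·v_{0} + v_{5} ; sig = [2:1,2]
  {0,4,5}:  v_{0} + v_{4} + v_{5} = 0 ; sig = [3:]
  {0,1,5}:  v_{0} + v_{1} + v_{5} = v_{3} ; sig = [3:1]

Sorted signature multiset PRS(X):
[[2:], [2:1], [2:1], [2:1], [2:1], [2:1], [2:1], [2:1,1], [2:1,1], [2:1,2], [3:], [3:1]]


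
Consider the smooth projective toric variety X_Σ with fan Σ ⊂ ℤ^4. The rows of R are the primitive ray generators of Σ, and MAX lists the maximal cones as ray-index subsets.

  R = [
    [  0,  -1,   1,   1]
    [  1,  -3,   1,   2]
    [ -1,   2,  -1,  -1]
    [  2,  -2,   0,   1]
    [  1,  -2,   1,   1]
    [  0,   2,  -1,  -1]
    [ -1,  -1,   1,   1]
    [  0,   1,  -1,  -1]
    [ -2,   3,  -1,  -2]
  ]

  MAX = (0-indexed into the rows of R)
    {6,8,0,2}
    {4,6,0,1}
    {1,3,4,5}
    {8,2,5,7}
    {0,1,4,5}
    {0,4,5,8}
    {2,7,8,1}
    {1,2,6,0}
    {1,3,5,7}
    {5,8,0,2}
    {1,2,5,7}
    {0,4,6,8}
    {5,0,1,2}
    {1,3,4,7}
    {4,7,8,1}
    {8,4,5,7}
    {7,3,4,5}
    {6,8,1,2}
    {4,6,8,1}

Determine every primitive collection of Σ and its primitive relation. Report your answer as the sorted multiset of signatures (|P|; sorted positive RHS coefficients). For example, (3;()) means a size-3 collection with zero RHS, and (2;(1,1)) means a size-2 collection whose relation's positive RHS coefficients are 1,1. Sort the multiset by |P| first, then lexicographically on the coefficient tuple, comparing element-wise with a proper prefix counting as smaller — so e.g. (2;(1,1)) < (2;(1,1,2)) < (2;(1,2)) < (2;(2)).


11 collections generate NE(X_Σ); each relation:

  • {0,7}:  v_{0} + v_{7} = 0 ; sig = (2;())
  • {2,4}:  v_{2} + v_{4} = 0 ; sig = (2;())
  • {3,6}:  v_{3} + v_{6} = v_{1} ; sig = (2;(1))
  • {3,8}:  v_{3} + v_{8} = v_{7} ; sig = (2;(1))
  • {5,6}:  v_{5} + v_{6} = v_{0} + v_{2} ; sig = (2;(1,1))
  • {6,7}:  v_{6} + v_{7} = v_{1} + v_{8} ; sig = (2;(1,1))
  • {0,3}:  v_{0} + v_{3} = v_{1} + v_{4} + v_{5} ; sig = (2;(1,1,1))
  • {2,3}:  v_{2} + v_{3} = v_{1} + v_{5} + v_{7} ; sig = (2;(1,1,1))
  • {0,1,8}:  v_{0} + v_{1} + v_{8} = v_{6} ; sig = (3;(1))
  • {1,5,8}:  v_{1} + v_{5} + v_{8} = v_{2} ; sig = (3;(1))
  • {1,4,5,7}:  v_{1} + v_{4} + v_{5} + v_{7} = v_{3} ; sig = (4;(1))

Sorted signature multiset PRS(X):
[(2;()), (2;()), (2;(1)), (2;(1)), (2;(1,1)), (2;(1,1)), (2;(1,1,1)), (2;(1,1,1)), (3;(1)), (3;(1)), (4;(1))]


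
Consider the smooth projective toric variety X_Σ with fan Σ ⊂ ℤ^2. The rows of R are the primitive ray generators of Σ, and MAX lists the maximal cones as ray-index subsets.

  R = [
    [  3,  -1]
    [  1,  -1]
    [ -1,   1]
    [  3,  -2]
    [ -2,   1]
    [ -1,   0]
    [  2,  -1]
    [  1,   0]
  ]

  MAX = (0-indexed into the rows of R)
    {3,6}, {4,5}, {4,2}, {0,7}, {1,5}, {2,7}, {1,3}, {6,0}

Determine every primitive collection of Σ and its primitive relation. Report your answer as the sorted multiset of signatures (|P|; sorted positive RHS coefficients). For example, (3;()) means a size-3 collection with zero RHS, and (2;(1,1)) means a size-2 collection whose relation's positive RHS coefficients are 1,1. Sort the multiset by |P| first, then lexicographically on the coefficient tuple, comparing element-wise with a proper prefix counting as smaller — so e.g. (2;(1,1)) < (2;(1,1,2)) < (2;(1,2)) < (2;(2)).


20 minimal non-faces of Δ(Σ) (on 8 rays):

  P = {1,2}:  v_{1} + v_{2} = 0  →  sig = (2;())
  P = {4,6}:  v_{4} + v_{6} = 0  →  sig = (2;())
  P = {5,7}:  v_{5} + v_{7} = 0  →  sig = (2;())
  P = {0,4}:  v_{0} + v_{4} = v_{7}  →  sig = (2;(1))
  P = {0,5}:  v_{0} + v_{5} = v_{6}  →  sig = (2;(1))
  P = {1,4}:  v_{1} + v_{4} = v_{5}  →  sig = (2;(1))
  P = {1,6}:  v_{1} + v_{6} = v_{3}  →  sig = (2;(1))
  P = {1,7}:  v_{1} + v_{7} = v_{6}  →  sig = (2;(1))
  P = {2,3}:  v_{2} + v_{3} = v_{6}  →  sig = (2;(1))
  P = {2,5}:  v_{2} + v_{5} = v_{4}  →  sig = (2;(1))
  P = {2,6}:  v_{2} + v_{6} = v_{7}  →  sig = (2;(1))
  P = {3,4}:  v_{3} + v_{4} = v_{1}  →  sig = (2;(1))
  P = {4,7}:  v_{4} + v_{7} = v_{2}  →  sig = (2;(1))
  P = {5,6}:  v_{5} + v_{6} = v_{1}  →  sig = (2;(1))
  P = {6,7}:  v_{6} + v_{7} = v_{0}  →  sig = (2;(1))
  P = {0,1}:  v_{0} + v_{1} = 2·v_{6}  →  sig = (2;(2))
  P = {0,2}:  v_{0} + v_{2} = 2·v_{7}  →  sig = (2;(2))
  P = {3,5}:  v_{3} + v_{5} = 2·v_{1}  →  sig = (2;(2))
  P = {3,7}:  v_{3} + v_{7} = 2·v_{6}  →  sig = (2;(2))
  P = {0,3}:  v_{0} + v_{3} = 3·v_{6}  →  sig = (2;(3))

Hence PRS(X_Σ) =
[(2;()), (2;()), (2;()), (2;(1)), (2;(1)), (2;(1)), (2;(1)), (2;(1)), (2;(1)), (2;(1)), (2;(1)), (2;(1)), (2;(1)), (2;(1)), (2;(1)), (2;(2)), (2;(2)), (2;(2)), (2;(2)), (2;(3))]


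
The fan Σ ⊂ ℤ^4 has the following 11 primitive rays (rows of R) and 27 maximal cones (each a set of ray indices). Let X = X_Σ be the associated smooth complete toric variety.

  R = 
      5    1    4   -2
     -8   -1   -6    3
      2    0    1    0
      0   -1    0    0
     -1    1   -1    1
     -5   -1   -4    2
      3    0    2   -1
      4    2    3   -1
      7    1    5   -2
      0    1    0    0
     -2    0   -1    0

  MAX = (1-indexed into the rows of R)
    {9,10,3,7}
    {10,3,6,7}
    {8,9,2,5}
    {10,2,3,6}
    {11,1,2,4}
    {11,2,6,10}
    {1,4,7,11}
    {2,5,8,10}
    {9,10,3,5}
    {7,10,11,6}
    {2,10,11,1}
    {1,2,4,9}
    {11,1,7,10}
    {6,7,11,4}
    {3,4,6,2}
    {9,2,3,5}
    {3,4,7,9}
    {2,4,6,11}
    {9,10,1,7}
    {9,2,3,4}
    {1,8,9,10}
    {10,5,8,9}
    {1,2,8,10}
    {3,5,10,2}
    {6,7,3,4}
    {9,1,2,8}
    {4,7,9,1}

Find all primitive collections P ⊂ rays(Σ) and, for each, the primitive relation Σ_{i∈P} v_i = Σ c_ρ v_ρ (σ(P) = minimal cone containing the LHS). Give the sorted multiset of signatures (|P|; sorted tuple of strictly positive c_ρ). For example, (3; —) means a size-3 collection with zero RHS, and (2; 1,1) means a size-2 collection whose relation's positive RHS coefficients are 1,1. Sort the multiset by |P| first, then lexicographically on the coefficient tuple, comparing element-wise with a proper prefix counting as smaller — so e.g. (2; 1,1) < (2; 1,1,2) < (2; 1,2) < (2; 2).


Minimal non-faces — 18 found among 11 rays, 27 max cones:

  P={1,6}:  v_{1} + v_{6} = 0 — sig = (2; —)
  P={3,11}:  v_{3} + v_{11} = 0 — sig = (2; —)
  P={4,10}:  v_{4} + v_{10} = 0 — sig = (2; —)
  P={1,3}:  v_{1} + v_{3} = v_{9} — sig = (2; 1)
  P={1,5}:  v_{1} + v_{5} = v_{8} — sig = (2; 1)
  P={2,7}:  v_{2} + v_{7} = v_{6} — sig = (2; 1)
  P={6,8}:  v_{6} + v_{8} = v_{5} — sig = (2; 1)
  P={6,9}:  v_{6} + v_{9} = v_{3} — sig = (2; 1)
  P={9,11}:  v_{9} + v_{11} = v_{1} — sig = (2; 1)
  P={3,8}:  v_{3} + v_{8} = v_{5} + v_{9} — sig = (2; 1,1)
  P={4,5}:  v_{4} + v_{5} = v_{2} + v_{9} — sig = (2; 1,1)
  P={5,7}:  v_{5} + v_{7} = v_{3} + v_{10} — sig = (2; 1,1)
  P={7,8}:  v_{7} + v_{8} = v_{9} + v_{10} — sig = (2; 1,1)
  P={4,8}:  v_{4} + v_{8} = v_{1} + v_{2} + v_{9} — sig = (2; 1,1,1)
  P={5,6}:  v_{5} + v_{6} = v_{2} + v_{3} + v_{10} — sig = (2; 1,1,1)
  P={5,11}:  v_{5} + v_{11} = v_{1} + v_{2} + v_{10} — sig = (2; 1,1,1)
  P={8,11}:  v_{8} + v_{11} = 2·v_{1} + v_{2} + v_{10} — sig = (2; 1,1,2)
  P={2,9,10}:  v_{2} + v_{9} + v_{10} = v_{5} — sig = (3; 1)

Signatures (|P|; sorted positive RHS coefficients), sorted:
{ (2; —) ×3,  (2; 1) ×6,  (2; 1,1) ×4,  (2; 1,1,1) ×3,  (2; 1,1,2),  (3; 1) }


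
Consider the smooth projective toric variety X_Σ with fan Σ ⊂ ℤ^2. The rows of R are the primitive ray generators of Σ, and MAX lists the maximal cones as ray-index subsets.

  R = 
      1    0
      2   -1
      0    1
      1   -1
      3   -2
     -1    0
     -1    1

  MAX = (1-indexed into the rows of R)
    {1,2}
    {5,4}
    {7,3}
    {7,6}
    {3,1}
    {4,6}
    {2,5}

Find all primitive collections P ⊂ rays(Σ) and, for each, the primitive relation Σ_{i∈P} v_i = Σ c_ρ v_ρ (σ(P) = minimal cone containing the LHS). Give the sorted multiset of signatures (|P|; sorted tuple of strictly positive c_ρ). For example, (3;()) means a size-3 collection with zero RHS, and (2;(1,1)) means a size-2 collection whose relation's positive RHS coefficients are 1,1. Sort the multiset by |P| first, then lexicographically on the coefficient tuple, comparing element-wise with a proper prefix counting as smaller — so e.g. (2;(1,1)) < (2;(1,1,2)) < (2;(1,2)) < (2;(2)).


14 collections generate NE(X_Σ); each relation:

  P={1,6}:  v_{1} + v_{6} = 0  ⇒ sig = (2;())
  P={4,7}:  v_{4} + v_{7} = 0  ⇒ sig = (2;())
  P={1,4}:  v_{1} + v_{4} = v_{2}  ⇒ sig = (2;(1))
  P={1,7}:  v_{1} + v_{7} = v_{3}  ⇒ sig = (2;(1))
  P={2,4}:  v_{2} + v_{4} = v_{5}  ⇒ sig = (2;(1))
  P={2,6}:  v_{2} + v_{6} = v_{4}  ⇒ sig = (2;(1))
  P={2,7}:  v_{2} + v_{7} = v_{1}  ⇒ sig = (2;(1))
  P={3,4}:  v_{3} + v_{4} = v_{1}  ⇒ sig = (2;(1))
  P={3,6}:  v_{3} + v_{6} = v_{7}  ⇒ sig = (2;(1))
  P={5,7}:  v_{5} + v_{7} = v_{2}  ⇒ sig = (2;(1))
  P={3,5}:  v_{3} + v_{5} = v_{1} + v_{2}  ⇒ sig = (2;(1,1))
  P={1,5}:  v_{1} + v_{5} = 2·v_{2}  ⇒ sig = (2;(2))
  P={2,3}:  v_{2} + v_{3} = 2·v_{1}  ⇒ sig = (2;(2))
  P={5,6}:  v_{5} + v_{6} = 2·v_{4}  ⇒ sig = (2;(2))

Sorted signature multiset PRS(X):
{ (2;()) ×2,  (2;(1)) ×8,  (2;(1,1)),  (2;(2)) ×3 }


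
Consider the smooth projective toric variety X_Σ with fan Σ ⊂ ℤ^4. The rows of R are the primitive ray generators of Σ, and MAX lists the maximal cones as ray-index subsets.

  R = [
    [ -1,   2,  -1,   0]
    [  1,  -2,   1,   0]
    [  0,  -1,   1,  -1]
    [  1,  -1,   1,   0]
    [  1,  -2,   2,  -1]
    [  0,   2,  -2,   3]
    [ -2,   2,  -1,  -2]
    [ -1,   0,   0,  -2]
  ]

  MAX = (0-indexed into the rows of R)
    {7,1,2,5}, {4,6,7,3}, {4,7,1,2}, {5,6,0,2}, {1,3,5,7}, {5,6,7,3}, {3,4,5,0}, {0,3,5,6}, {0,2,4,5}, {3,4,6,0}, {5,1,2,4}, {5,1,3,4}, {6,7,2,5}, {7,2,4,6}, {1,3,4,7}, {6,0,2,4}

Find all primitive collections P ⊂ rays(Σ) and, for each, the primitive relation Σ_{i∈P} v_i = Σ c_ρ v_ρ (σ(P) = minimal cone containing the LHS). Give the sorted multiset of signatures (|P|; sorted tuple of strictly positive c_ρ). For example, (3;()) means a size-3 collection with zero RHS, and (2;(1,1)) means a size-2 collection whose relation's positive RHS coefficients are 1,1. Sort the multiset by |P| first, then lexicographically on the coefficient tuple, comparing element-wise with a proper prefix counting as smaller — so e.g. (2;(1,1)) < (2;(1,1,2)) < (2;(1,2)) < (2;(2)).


Σ has 6 primitive collections:

  {0,1}:  v_{0} + v_{1} = 0 — sig = (2;())
  {0,7}:  v_{0} + v_{7} = v_{6} — sig = (2;(1))
  {1,6}:  v_{1} + v_{6} = v_{7} — sig = (2;(1))
  {2,3}:  v_{2} + v_{3} = v_{4} — sig = (2;(1))
  {4,5,7}:  v_{4} + v_{5} + v_{7} = 0 — sig = (3;())
  {4,5,6}:  v_{4} + v_{5} + v_{6} = v_{0} — sig = (3;(1))

so the primitive-relation signature multiset is
{ (2;()),  (2;(1)) ×3,  (3;()),  (3;(1)) }
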